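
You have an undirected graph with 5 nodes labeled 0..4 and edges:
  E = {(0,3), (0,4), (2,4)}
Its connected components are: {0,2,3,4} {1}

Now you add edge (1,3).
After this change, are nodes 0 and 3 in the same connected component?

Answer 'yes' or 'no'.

Initial components: {0,2,3,4} {1}
Adding edge (1,3): merges {1} and {0,2,3,4}.
New components: {0,1,2,3,4}
Are 0 and 3 in the same component? yes

Answer: yes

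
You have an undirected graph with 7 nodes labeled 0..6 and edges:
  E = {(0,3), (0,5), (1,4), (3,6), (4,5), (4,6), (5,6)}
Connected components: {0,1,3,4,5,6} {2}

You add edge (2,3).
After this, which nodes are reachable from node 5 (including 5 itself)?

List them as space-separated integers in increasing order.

Answer: 0 1 2 3 4 5 6

Derivation:
Before: nodes reachable from 5: {0,1,3,4,5,6}
Adding (2,3): merges 5's component with another. Reachability grows.
After: nodes reachable from 5: {0,1,2,3,4,5,6}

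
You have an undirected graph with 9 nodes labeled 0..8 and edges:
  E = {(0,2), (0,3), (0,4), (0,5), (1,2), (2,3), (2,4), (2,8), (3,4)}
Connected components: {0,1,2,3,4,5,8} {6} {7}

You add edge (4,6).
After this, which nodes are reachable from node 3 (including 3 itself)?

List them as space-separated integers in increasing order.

Answer: 0 1 2 3 4 5 6 8

Derivation:
Before: nodes reachable from 3: {0,1,2,3,4,5,8}
Adding (4,6): merges 3's component with another. Reachability grows.
After: nodes reachable from 3: {0,1,2,3,4,5,6,8}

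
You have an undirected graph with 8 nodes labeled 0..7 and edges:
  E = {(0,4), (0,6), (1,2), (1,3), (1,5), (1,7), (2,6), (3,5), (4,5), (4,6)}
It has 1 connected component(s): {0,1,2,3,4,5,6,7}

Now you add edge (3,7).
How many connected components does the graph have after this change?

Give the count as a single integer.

Initial component count: 1
Add (3,7): endpoints already in same component. Count unchanged: 1.
New component count: 1

Answer: 1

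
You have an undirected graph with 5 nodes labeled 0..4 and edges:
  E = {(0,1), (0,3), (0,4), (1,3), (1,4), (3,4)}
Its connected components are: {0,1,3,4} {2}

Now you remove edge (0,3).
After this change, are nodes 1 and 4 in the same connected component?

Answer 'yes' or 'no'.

Answer: yes

Derivation:
Initial components: {0,1,3,4} {2}
Removing edge (0,3): not a bridge — component count unchanged at 2.
New components: {0,1,3,4} {2}
Are 1 and 4 in the same component? yes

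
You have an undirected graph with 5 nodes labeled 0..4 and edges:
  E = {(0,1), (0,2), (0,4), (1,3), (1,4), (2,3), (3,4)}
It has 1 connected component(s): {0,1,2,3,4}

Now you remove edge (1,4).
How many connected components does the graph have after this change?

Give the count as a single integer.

Answer: 1

Derivation:
Initial component count: 1
Remove (1,4): not a bridge. Count unchanged: 1.
  After removal, components: {0,1,2,3,4}
New component count: 1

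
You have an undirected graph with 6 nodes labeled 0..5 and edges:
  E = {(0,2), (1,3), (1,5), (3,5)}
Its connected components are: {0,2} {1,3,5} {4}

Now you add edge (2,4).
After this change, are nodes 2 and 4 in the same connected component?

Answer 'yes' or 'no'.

Answer: yes

Derivation:
Initial components: {0,2} {1,3,5} {4}
Adding edge (2,4): merges {0,2} and {4}.
New components: {0,2,4} {1,3,5}
Are 2 and 4 in the same component? yes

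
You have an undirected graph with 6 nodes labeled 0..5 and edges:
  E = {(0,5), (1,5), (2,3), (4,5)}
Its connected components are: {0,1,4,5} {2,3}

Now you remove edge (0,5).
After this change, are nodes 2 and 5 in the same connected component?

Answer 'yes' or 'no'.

Initial components: {0,1,4,5} {2,3}
Removing edge (0,5): it was a bridge — component count 2 -> 3.
New components: {0} {1,4,5} {2,3}
Are 2 and 5 in the same component? no

Answer: no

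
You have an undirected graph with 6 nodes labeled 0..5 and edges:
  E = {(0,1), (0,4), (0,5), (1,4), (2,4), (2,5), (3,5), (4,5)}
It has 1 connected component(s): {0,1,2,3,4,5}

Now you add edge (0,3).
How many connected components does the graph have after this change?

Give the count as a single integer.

Initial component count: 1
Add (0,3): endpoints already in same component. Count unchanged: 1.
New component count: 1

Answer: 1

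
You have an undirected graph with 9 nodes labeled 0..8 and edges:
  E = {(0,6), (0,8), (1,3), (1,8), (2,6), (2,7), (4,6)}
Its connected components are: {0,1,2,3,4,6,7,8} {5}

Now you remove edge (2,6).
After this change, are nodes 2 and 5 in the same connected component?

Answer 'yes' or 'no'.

Answer: no

Derivation:
Initial components: {0,1,2,3,4,6,7,8} {5}
Removing edge (2,6): it was a bridge — component count 2 -> 3.
New components: {0,1,3,4,6,8} {2,7} {5}
Are 2 and 5 in the same component? no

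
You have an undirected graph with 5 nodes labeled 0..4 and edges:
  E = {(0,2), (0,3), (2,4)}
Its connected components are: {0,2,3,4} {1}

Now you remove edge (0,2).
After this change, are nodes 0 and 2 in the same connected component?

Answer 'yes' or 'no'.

Answer: no

Derivation:
Initial components: {0,2,3,4} {1}
Removing edge (0,2): it was a bridge — component count 2 -> 3.
New components: {0,3} {1} {2,4}
Are 0 and 2 in the same component? no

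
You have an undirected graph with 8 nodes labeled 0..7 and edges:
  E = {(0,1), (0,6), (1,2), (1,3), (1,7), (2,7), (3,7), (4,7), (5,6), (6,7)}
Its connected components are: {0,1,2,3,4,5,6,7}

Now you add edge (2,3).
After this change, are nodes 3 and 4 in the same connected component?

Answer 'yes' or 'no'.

Initial components: {0,1,2,3,4,5,6,7}
Adding edge (2,3): both already in same component {0,1,2,3,4,5,6,7}. No change.
New components: {0,1,2,3,4,5,6,7}
Are 3 and 4 in the same component? yes

Answer: yes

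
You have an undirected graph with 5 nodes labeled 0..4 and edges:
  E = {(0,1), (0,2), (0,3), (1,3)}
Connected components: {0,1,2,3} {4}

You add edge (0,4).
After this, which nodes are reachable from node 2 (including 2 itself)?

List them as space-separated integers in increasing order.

Before: nodes reachable from 2: {0,1,2,3}
Adding (0,4): merges 2's component with another. Reachability grows.
After: nodes reachable from 2: {0,1,2,3,4}

Answer: 0 1 2 3 4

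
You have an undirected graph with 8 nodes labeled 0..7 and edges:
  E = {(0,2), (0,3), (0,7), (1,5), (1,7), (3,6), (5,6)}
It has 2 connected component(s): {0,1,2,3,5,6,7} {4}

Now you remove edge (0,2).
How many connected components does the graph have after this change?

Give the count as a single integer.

Initial component count: 2
Remove (0,2): it was a bridge. Count increases: 2 -> 3.
  After removal, components: {0,1,3,5,6,7} {2} {4}
New component count: 3

Answer: 3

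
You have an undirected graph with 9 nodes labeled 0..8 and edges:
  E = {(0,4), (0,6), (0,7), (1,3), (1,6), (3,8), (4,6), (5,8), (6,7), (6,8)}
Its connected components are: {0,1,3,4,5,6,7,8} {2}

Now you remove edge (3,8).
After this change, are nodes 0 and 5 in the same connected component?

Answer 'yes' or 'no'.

Initial components: {0,1,3,4,5,6,7,8} {2}
Removing edge (3,8): not a bridge — component count unchanged at 2.
New components: {0,1,3,4,5,6,7,8} {2}
Are 0 and 5 in the same component? yes

Answer: yes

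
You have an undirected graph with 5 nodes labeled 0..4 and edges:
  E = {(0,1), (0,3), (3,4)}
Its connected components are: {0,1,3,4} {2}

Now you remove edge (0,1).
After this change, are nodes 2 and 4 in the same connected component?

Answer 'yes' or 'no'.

Answer: no

Derivation:
Initial components: {0,1,3,4} {2}
Removing edge (0,1): it was a bridge — component count 2 -> 3.
New components: {0,3,4} {1} {2}
Are 2 and 4 in the same component? no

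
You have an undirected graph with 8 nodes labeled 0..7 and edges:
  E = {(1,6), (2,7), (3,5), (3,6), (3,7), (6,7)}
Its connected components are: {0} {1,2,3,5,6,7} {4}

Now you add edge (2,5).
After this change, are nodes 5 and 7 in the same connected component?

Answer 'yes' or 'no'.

Answer: yes

Derivation:
Initial components: {0} {1,2,3,5,6,7} {4}
Adding edge (2,5): both already in same component {1,2,3,5,6,7}. No change.
New components: {0} {1,2,3,5,6,7} {4}
Are 5 and 7 in the same component? yes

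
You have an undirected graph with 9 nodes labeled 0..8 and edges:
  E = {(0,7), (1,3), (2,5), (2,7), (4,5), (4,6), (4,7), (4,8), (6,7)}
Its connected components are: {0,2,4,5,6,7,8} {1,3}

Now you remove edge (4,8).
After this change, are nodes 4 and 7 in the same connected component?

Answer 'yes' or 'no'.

Initial components: {0,2,4,5,6,7,8} {1,3}
Removing edge (4,8): it was a bridge — component count 2 -> 3.
New components: {0,2,4,5,6,7} {1,3} {8}
Are 4 and 7 in the same component? yes

Answer: yes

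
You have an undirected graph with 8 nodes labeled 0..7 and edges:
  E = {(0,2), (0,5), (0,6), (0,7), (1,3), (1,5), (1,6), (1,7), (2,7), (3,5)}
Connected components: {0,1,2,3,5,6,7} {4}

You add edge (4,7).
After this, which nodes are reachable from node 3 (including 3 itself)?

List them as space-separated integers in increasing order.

Answer: 0 1 2 3 4 5 6 7

Derivation:
Before: nodes reachable from 3: {0,1,2,3,5,6,7}
Adding (4,7): merges 3's component with another. Reachability grows.
After: nodes reachable from 3: {0,1,2,3,4,5,6,7}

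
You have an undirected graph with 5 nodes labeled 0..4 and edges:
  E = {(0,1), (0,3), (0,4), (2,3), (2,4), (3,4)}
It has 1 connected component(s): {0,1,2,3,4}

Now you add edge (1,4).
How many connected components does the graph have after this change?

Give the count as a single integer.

Initial component count: 1
Add (1,4): endpoints already in same component. Count unchanged: 1.
New component count: 1

Answer: 1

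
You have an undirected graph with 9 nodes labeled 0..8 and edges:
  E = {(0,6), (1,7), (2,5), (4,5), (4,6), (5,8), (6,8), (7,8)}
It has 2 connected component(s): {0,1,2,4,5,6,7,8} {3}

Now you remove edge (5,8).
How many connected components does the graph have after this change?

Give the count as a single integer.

Initial component count: 2
Remove (5,8): not a bridge. Count unchanged: 2.
  After removal, components: {0,1,2,4,5,6,7,8} {3}
New component count: 2

Answer: 2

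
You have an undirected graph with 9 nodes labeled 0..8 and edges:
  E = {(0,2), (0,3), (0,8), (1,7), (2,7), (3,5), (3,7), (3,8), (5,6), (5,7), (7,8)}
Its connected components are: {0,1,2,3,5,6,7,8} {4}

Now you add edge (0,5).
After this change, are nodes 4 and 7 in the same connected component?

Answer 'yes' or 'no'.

Answer: no

Derivation:
Initial components: {0,1,2,3,5,6,7,8} {4}
Adding edge (0,5): both already in same component {0,1,2,3,5,6,7,8}. No change.
New components: {0,1,2,3,5,6,7,8} {4}
Are 4 and 7 in the same component? no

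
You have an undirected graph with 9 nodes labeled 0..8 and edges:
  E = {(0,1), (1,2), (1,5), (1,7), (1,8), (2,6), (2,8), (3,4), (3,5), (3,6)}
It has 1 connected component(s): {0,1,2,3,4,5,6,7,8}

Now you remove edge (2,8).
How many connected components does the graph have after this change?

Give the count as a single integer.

Answer: 1

Derivation:
Initial component count: 1
Remove (2,8): not a bridge. Count unchanged: 1.
  After removal, components: {0,1,2,3,4,5,6,7,8}
New component count: 1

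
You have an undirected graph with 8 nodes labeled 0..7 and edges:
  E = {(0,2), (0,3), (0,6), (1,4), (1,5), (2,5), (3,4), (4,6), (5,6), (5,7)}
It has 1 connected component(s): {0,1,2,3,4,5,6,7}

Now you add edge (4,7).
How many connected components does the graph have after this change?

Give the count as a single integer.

Answer: 1

Derivation:
Initial component count: 1
Add (4,7): endpoints already in same component. Count unchanged: 1.
New component count: 1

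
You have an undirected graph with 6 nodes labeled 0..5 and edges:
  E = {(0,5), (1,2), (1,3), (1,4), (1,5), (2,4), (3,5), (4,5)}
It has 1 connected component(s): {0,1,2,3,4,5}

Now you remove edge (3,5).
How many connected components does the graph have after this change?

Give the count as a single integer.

Answer: 1

Derivation:
Initial component count: 1
Remove (3,5): not a bridge. Count unchanged: 1.
  After removal, components: {0,1,2,3,4,5}
New component count: 1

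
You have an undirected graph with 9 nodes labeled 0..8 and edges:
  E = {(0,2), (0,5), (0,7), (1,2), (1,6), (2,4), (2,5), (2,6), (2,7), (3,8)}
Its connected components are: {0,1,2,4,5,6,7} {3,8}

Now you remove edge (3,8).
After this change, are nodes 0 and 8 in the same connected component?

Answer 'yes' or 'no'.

Answer: no

Derivation:
Initial components: {0,1,2,4,5,6,7} {3,8}
Removing edge (3,8): it was a bridge — component count 2 -> 3.
New components: {0,1,2,4,5,6,7} {3} {8}
Are 0 and 8 in the same component? no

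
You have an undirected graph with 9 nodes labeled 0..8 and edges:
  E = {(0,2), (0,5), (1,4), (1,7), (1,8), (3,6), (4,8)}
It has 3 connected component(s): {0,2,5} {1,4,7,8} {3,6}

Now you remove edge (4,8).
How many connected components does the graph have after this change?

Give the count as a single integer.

Answer: 3

Derivation:
Initial component count: 3
Remove (4,8): not a bridge. Count unchanged: 3.
  After removal, components: {0,2,5} {1,4,7,8} {3,6}
New component count: 3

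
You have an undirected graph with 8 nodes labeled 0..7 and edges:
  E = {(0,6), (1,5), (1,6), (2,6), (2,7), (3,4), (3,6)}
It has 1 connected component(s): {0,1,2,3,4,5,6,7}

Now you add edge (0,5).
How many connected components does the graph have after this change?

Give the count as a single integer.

Initial component count: 1
Add (0,5): endpoints already in same component. Count unchanged: 1.
New component count: 1

Answer: 1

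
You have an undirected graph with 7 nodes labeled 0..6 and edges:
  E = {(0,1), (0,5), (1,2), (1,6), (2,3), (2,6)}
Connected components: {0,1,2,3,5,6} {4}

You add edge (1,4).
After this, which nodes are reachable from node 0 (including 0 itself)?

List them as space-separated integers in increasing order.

Answer: 0 1 2 3 4 5 6

Derivation:
Before: nodes reachable from 0: {0,1,2,3,5,6}
Adding (1,4): merges 0's component with another. Reachability grows.
After: nodes reachable from 0: {0,1,2,3,4,5,6}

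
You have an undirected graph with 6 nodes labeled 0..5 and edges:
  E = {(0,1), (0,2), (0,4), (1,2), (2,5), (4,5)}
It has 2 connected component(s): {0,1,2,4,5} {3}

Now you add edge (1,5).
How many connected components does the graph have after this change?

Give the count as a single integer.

Answer: 2

Derivation:
Initial component count: 2
Add (1,5): endpoints already in same component. Count unchanged: 2.
New component count: 2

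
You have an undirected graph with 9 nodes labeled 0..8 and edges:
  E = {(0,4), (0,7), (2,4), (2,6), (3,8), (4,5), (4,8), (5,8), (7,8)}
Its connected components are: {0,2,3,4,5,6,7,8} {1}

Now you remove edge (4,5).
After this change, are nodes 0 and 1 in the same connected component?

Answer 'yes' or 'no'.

Initial components: {0,2,3,4,5,6,7,8} {1}
Removing edge (4,5): not a bridge — component count unchanged at 2.
New components: {0,2,3,4,5,6,7,8} {1}
Are 0 and 1 in the same component? no

Answer: no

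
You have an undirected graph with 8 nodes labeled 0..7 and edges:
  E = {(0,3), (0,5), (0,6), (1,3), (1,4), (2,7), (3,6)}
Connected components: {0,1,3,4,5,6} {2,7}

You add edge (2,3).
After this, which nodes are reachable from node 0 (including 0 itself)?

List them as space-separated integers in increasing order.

Answer: 0 1 2 3 4 5 6 7

Derivation:
Before: nodes reachable from 0: {0,1,3,4,5,6}
Adding (2,3): merges 0's component with another. Reachability grows.
After: nodes reachable from 0: {0,1,2,3,4,5,6,7}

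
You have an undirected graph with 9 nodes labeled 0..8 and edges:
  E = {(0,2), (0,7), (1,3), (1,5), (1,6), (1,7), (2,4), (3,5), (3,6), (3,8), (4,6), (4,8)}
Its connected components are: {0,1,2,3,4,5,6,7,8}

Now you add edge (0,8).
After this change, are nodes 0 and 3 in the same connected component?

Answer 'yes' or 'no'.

Initial components: {0,1,2,3,4,5,6,7,8}
Adding edge (0,8): both already in same component {0,1,2,3,4,5,6,7,8}. No change.
New components: {0,1,2,3,4,5,6,7,8}
Are 0 and 3 in the same component? yes

Answer: yes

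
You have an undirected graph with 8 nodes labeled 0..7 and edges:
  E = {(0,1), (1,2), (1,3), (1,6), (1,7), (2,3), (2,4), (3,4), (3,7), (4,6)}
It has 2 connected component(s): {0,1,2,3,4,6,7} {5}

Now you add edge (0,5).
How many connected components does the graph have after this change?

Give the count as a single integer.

Answer: 1

Derivation:
Initial component count: 2
Add (0,5): merges two components. Count decreases: 2 -> 1.
New component count: 1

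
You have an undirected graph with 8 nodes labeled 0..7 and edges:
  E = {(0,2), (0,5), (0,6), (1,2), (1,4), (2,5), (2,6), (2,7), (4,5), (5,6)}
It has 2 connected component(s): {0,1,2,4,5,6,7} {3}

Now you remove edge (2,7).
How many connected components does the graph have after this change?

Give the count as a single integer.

Answer: 3

Derivation:
Initial component count: 2
Remove (2,7): it was a bridge. Count increases: 2 -> 3.
  After removal, components: {0,1,2,4,5,6} {3} {7}
New component count: 3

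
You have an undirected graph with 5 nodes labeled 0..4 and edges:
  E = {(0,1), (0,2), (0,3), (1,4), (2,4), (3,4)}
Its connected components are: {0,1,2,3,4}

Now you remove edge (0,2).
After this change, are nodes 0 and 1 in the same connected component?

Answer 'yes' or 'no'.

Initial components: {0,1,2,3,4}
Removing edge (0,2): not a bridge — component count unchanged at 1.
New components: {0,1,2,3,4}
Are 0 and 1 in the same component? yes

Answer: yes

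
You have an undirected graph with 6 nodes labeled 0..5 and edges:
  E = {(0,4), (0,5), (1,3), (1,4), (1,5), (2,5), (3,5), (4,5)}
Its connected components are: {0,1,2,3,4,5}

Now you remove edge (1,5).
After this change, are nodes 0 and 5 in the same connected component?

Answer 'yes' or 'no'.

Answer: yes

Derivation:
Initial components: {0,1,2,3,4,5}
Removing edge (1,5): not a bridge — component count unchanged at 1.
New components: {0,1,2,3,4,5}
Are 0 and 5 in the same component? yes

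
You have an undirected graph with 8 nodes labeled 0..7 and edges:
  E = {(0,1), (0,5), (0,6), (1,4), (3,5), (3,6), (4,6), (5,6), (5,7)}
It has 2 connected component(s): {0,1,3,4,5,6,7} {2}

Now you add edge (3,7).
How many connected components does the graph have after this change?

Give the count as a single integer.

Answer: 2

Derivation:
Initial component count: 2
Add (3,7): endpoints already in same component. Count unchanged: 2.
New component count: 2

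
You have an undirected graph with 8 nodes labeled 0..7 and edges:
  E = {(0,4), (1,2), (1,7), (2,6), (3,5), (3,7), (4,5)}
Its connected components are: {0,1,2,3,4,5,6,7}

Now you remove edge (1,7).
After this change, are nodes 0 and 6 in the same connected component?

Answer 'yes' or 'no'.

Answer: no

Derivation:
Initial components: {0,1,2,3,4,5,6,7}
Removing edge (1,7): it was a bridge — component count 1 -> 2.
New components: {0,3,4,5,7} {1,2,6}
Are 0 and 6 in the same component? no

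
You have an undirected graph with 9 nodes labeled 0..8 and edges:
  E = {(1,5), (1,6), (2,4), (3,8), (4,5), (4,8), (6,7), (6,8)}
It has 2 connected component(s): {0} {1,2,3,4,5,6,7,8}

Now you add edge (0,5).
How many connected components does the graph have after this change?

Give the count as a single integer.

Answer: 1

Derivation:
Initial component count: 2
Add (0,5): merges two components. Count decreases: 2 -> 1.
New component count: 1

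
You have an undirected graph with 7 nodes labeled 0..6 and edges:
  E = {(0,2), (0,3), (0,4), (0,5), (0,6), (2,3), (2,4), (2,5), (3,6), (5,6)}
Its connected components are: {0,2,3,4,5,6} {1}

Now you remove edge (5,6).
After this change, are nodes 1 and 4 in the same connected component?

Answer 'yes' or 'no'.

Initial components: {0,2,3,4,5,6} {1}
Removing edge (5,6): not a bridge — component count unchanged at 2.
New components: {0,2,3,4,5,6} {1}
Are 1 and 4 in the same component? no

Answer: no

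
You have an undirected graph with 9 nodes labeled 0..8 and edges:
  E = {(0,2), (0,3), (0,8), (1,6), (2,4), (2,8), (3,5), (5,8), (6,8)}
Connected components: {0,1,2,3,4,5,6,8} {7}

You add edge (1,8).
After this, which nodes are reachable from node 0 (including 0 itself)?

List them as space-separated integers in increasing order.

Before: nodes reachable from 0: {0,1,2,3,4,5,6,8}
Adding (1,8): both endpoints already in same component. Reachability from 0 unchanged.
After: nodes reachable from 0: {0,1,2,3,4,5,6,8}

Answer: 0 1 2 3 4 5 6 8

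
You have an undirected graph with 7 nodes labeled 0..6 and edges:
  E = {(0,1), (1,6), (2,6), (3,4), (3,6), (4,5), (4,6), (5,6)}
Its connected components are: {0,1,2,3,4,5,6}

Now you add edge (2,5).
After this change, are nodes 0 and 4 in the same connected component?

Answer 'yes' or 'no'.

Initial components: {0,1,2,3,4,5,6}
Adding edge (2,5): both already in same component {0,1,2,3,4,5,6}. No change.
New components: {0,1,2,3,4,5,6}
Are 0 and 4 in the same component? yes

Answer: yes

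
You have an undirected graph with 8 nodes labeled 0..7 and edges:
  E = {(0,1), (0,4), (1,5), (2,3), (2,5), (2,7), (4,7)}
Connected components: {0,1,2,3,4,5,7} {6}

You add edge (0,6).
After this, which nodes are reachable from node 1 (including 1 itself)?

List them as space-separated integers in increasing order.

Before: nodes reachable from 1: {0,1,2,3,4,5,7}
Adding (0,6): merges 1's component with another. Reachability grows.
After: nodes reachable from 1: {0,1,2,3,4,5,6,7}

Answer: 0 1 2 3 4 5 6 7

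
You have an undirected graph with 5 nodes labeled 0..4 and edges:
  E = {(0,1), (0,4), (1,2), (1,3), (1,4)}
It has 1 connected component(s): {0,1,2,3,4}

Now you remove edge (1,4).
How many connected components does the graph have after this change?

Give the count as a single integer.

Answer: 1

Derivation:
Initial component count: 1
Remove (1,4): not a bridge. Count unchanged: 1.
  After removal, components: {0,1,2,3,4}
New component count: 1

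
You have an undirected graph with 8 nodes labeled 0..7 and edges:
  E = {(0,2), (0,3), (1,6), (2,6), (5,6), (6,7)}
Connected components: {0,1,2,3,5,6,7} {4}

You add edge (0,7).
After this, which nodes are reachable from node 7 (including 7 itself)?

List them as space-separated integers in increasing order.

Answer: 0 1 2 3 5 6 7

Derivation:
Before: nodes reachable from 7: {0,1,2,3,5,6,7}
Adding (0,7): both endpoints already in same component. Reachability from 7 unchanged.
After: nodes reachable from 7: {0,1,2,3,5,6,7}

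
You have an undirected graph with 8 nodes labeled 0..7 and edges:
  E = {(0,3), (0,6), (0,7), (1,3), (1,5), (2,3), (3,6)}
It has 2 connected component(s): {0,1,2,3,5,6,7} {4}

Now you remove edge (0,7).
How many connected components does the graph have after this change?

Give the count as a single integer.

Initial component count: 2
Remove (0,7): it was a bridge. Count increases: 2 -> 3.
  After removal, components: {0,1,2,3,5,6} {4} {7}
New component count: 3

Answer: 3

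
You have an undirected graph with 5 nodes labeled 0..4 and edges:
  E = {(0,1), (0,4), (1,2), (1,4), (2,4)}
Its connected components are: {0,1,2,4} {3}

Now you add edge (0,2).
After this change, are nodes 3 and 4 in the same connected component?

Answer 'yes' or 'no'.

Answer: no

Derivation:
Initial components: {0,1,2,4} {3}
Adding edge (0,2): both already in same component {0,1,2,4}. No change.
New components: {0,1,2,4} {3}
Are 3 and 4 in the same component? no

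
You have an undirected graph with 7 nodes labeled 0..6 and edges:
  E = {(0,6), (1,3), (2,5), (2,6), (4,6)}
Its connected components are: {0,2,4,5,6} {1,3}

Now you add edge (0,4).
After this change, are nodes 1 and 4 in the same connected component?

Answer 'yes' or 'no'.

Initial components: {0,2,4,5,6} {1,3}
Adding edge (0,4): both already in same component {0,2,4,5,6}. No change.
New components: {0,2,4,5,6} {1,3}
Are 1 and 4 in the same component? no

Answer: no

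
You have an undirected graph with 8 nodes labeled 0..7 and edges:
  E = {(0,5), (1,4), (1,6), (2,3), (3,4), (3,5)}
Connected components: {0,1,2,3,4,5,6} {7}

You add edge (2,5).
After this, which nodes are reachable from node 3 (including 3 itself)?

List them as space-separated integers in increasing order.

Before: nodes reachable from 3: {0,1,2,3,4,5,6}
Adding (2,5): both endpoints already in same component. Reachability from 3 unchanged.
After: nodes reachable from 3: {0,1,2,3,4,5,6}

Answer: 0 1 2 3 4 5 6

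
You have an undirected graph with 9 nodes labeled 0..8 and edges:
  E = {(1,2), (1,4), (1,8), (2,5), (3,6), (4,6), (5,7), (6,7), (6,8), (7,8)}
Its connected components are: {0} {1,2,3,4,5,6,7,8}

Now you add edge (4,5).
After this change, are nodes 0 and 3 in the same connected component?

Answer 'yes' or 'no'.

Initial components: {0} {1,2,3,4,5,6,7,8}
Adding edge (4,5): both already in same component {1,2,3,4,5,6,7,8}. No change.
New components: {0} {1,2,3,4,5,6,7,8}
Are 0 and 3 in the same component? no

Answer: no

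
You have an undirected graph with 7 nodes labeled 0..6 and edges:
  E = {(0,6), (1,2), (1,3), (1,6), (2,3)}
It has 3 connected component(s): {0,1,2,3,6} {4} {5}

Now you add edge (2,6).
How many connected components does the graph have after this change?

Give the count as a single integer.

Initial component count: 3
Add (2,6): endpoints already in same component. Count unchanged: 3.
New component count: 3

Answer: 3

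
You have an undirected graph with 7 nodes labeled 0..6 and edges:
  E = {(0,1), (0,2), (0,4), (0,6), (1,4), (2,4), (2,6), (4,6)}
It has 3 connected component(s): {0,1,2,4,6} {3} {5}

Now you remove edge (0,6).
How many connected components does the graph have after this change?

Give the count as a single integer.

Initial component count: 3
Remove (0,6): not a bridge. Count unchanged: 3.
  After removal, components: {0,1,2,4,6} {3} {5}
New component count: 3

Answer: 3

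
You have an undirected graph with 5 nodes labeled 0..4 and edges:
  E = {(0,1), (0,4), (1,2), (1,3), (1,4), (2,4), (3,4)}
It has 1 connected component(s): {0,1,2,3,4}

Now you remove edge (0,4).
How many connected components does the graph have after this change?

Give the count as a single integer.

Initial component count: 1
Remove (0,4): not a bridge. Count unchanged: 1.
  After removal, components: {0,1,2,3,4}
New component count: 1

Answer: 1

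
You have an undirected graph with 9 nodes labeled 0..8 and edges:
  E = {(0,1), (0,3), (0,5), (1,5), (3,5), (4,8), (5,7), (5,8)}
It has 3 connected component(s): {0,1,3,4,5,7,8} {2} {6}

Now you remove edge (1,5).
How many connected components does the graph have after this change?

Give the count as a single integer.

Initial component count: 3
Remove (1,5): not a bridge. Count unchanged: 3.
  After removal, components: {0,1,3,4,5,7,8} {2} {6}
New component count: 3

Answer: 3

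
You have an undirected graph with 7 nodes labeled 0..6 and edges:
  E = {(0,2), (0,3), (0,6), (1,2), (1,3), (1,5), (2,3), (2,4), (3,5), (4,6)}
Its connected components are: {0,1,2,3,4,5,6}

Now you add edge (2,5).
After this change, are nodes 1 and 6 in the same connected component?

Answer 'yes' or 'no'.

Initial components: {0,1,2,3,4,5,6}
Adding edge (2,5): both already in same component {0,1,2,3,4,5,6}. No change.
New components: {0,1,2,3,4,5,6}
Are 1 and 6 in the same component? yes

Answer: yes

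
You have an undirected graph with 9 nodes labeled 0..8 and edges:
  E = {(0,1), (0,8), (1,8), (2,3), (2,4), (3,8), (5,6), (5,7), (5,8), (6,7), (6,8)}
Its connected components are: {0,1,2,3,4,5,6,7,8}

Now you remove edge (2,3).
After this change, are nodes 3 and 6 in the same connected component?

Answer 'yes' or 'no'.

Answer: yes

Derivation:
Initial components: {0,1,2,3,4,5,6,7,8}
Removing edge (2,3): it was a bridge — component count 1 -> 2.
New components: {0,1,3,5,6,7,8} {2,4}
Are 3 and 6 in the same component? yes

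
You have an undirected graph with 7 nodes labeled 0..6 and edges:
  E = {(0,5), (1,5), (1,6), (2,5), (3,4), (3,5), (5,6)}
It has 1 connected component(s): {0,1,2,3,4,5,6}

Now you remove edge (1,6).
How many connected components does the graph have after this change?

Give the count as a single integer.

Initial component count: 1
Remove (1,6): not a bridge. Count unchanged: 1.
  After removal, components: {0,1,2,3,4,5,6}
New component count: 1

Answer: 1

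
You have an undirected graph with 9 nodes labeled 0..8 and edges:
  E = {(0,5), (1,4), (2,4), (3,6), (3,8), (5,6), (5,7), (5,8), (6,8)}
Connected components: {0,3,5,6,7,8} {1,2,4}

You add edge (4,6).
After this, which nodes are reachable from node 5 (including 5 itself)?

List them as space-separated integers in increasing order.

Answer: 0 1 2 3 4 5 6 7 8

Derivation:
Before: nodes reachable from 5: {0,3,5,6,7,8}
Adding (4,6): merges 5's component with another. Reachability grows.
After: nodes reachable from 5: {0,1,2,3,4,5,6,7,8}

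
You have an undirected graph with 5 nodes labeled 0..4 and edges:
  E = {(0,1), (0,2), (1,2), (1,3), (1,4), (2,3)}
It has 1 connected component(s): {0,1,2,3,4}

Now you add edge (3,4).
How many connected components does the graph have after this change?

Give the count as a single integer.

Initial component count: 1
Add (3,4): endpoints already in same component. Count unchanged: 1.
New component count: 1

Answer: 1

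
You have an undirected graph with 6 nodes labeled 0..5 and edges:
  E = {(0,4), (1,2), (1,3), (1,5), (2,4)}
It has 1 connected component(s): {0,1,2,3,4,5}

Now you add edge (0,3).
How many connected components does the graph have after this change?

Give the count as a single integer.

Answer: 1

Derivation:
Initial component count: 1
Add (0,3): endpoints already in same component. Count unchanged: 1.
New component count: 1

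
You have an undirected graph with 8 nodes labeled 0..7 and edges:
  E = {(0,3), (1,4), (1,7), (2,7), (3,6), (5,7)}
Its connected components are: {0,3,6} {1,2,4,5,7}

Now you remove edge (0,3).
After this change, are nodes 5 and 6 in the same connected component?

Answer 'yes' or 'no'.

Initial components: {0,3,6} {1,2,4,5,7}
Removing edge (0,3): it was a bridge — component count 2 -> 3.
New components: {0} {1,2,4,5,7} {3,6}
Are 5 and 6 in the same component? no

Answer: no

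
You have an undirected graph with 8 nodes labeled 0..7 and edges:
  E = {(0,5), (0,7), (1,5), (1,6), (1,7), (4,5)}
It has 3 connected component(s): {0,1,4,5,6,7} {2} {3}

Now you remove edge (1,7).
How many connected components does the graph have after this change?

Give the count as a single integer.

Initial component count: 3
Remove (1,7): not a bridge. Count unchanged: 3.
  After removal, components: {0,1,4,5,6,7} {2} {3}
New component count: 3

Answer: 3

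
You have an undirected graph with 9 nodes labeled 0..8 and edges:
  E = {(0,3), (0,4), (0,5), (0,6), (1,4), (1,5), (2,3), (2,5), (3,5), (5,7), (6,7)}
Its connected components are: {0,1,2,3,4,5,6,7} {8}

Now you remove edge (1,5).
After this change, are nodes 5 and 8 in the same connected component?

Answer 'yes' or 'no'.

Initial components: {0,1,2,3,4,5,6,7} {8}
Removing edge (1,5): not a bridge — component count unchanged at 2.
New components: {0,1,2,3,4,5,6,7} {8}
Are 5 and 8 in the same component? no

Answer: no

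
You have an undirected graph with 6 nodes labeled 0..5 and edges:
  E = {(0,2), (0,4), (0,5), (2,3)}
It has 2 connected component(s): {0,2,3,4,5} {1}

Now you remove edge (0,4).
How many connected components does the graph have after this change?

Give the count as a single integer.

Initial component count: 2
Remove (0,4): it was a bridge. Count increases: 2 -> 3.
  After removal, components: {0,2,3,5} {1} {4}
New component count: 3

Answer: 3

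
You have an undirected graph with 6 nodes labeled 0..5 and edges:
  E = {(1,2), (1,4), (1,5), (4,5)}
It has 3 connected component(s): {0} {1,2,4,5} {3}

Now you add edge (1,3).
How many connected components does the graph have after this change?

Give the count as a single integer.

Answer: 2

Derivation:
Initial component count: 3
Add (1,3): merges two components. Count decreases: 3 -> 2.
New component count: 2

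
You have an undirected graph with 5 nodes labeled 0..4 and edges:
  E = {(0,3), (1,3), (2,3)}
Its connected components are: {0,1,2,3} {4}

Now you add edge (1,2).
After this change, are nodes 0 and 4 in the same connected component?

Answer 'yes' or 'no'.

Initial components: {0,1,2,3} {4}
Adding edge (1,2): both already in same component {0,1,2,3}. No change.
New components: {0,1,2,3} {4}
Are 0 and 4 in the same component? no

Answer: no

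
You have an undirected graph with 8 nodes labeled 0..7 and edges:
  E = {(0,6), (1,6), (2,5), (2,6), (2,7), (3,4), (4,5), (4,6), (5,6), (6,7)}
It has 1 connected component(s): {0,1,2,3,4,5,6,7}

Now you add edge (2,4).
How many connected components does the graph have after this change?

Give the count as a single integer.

Answer: 1

Derivation:
Initial component count: 1
Add (2,4): endpoints already in same component. Count unchanged: 1.
New component count: 1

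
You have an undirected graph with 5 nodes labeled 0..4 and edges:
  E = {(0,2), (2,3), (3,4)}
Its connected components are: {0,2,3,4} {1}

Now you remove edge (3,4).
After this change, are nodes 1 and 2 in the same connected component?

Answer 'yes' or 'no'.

Answer: no

Derivation:
Initial components: {0,2,3,4} {1}
Removing edge (3,4): it was a bridge — component count 2 -> 3.
New components: {0,2,3} {1} {4}
Are 1 and 2 in the same component? no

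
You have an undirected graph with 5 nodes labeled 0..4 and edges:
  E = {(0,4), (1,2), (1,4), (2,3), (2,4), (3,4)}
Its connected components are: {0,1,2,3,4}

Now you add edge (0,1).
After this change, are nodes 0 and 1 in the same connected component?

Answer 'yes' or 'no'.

Initial components: {0,1,2,3,4}
Adding edge (0,1): both already in same component {0,1,2,3,4}. No change.
New components: {0,1,2,3,4}
Are 0 and 1 in the same component? yes

Answer: yes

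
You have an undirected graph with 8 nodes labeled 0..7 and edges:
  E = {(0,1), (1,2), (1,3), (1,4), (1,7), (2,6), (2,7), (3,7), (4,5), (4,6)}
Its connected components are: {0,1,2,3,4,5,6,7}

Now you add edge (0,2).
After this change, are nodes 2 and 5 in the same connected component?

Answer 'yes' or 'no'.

Initial components: {0,1,2,3,4,5,6,7}
Adding edge (0,2): both already in same component {0,1,2,3,4,5,6,7}. No change.
New components: {0,1,2,3,4,5,6,7}
Are 2 and 5 in the same component? yes

Answer: yes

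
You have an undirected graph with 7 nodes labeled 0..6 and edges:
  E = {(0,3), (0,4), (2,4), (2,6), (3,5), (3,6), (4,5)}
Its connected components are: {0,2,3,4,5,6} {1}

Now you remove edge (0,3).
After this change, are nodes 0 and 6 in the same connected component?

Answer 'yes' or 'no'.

Answer: yes

Derivation:
Initial components: {0,2,3,4,5,6} {1}
Removing edge (0,3): not a bridge — component count unchanged at 2.
New components: {0,2,3,4,5,6} {1}
Are 0 and 6 in the same component? yes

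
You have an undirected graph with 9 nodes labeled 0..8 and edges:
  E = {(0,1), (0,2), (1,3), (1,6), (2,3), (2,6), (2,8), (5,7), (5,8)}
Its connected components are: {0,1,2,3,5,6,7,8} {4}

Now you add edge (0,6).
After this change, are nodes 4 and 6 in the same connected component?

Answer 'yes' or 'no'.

Initial components: {0,1,2,3,5,6,7,8} {4}
Adding edge (0,6): both already in same component {0,1,2,3,5,6,7,8}. No change.
New components: {0,1,2,3,5,6,7,8} {4}
Are 4 and 6 in the same component? no

Answer: no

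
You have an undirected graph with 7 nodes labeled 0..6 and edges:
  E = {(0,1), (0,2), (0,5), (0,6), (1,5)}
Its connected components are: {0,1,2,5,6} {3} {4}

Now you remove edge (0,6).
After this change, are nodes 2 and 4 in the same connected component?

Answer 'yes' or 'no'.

Initial components: {0,1,2,5,6} {3} {4}
Removing edge (0,6): it was a bridge — component count 3 -> 4.
New components: {0,1,2,5} {3} {4} {6}
Are 2 and 4 in the same component? no

Answer: no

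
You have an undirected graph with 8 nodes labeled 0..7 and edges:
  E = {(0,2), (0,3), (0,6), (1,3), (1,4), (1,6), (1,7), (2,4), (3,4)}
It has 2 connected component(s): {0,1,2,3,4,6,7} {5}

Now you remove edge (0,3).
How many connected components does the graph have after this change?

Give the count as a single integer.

Initial component count: 2
Remove (0,3): not a bridge. Count unchanged: 2.
  After removal, components: {0,1,2,3,4,6,7} {5}
New component count: 2

Answer: 2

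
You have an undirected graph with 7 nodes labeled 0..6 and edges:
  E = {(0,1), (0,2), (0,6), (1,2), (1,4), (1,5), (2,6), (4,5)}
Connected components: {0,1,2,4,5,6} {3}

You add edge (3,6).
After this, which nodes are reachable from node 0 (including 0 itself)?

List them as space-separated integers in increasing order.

Answer: 0 1 2 3 4 5 6

Derivation:
Before: nodes reachable from 0: {0,1,2,4,5,6}
Adding (3,6): merges 0's component with another. Reachability grows.
After: nodes reachable from 0: {0,1,2,3,4,5,6}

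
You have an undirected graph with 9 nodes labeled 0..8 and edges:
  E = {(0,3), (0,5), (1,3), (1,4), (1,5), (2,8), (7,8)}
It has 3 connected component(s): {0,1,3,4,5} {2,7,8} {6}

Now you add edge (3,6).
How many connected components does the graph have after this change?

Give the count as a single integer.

Answer: 2

Derivation:
Initial component count: 3
Add (3,6): merges two components. Count decreases: 3 -> 2.
New component count: 2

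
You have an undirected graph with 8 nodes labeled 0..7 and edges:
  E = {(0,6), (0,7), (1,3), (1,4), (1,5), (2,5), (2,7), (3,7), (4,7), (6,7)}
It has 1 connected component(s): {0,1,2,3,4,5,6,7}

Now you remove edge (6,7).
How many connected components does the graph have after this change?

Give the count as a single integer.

Answer: 1

Derivation:
Initial component count: 1
Remove (6,7): not a bridge. Count unchanged: 1.
  After removal, components: {0,1,2,3,4,5,6,7}
New component count: 1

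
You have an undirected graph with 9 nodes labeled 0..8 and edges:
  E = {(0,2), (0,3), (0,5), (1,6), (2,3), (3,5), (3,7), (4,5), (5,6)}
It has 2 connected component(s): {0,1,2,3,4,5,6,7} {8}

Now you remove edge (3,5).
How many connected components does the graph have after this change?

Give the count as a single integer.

Answer: 2

Derivation:
Initial component count: 2
Remove (3,5): not a bridge. Count unchanged: 2.
  After removal, components: {0,1,2,3,4,5,6,7} {8}
New component count: 2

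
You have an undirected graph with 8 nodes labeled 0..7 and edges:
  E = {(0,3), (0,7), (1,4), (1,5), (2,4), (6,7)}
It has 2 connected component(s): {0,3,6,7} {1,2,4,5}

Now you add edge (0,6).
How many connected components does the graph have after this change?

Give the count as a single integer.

Initial component count: 2
Add (0,6): endpoints already in same component. Count unchanged: 2.
New component count: 2

Answer: 2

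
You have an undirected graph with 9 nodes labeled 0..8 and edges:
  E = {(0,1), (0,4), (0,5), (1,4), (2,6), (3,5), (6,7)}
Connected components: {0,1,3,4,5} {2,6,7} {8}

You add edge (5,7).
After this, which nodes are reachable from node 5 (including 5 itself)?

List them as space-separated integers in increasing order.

Before: nodes reachable from 5: {0,1,3,4,5}
Adding (5,7): merges 5's component with another. Reachability grows.
After: nodes reachable from 5: {0,1,2,3,4,5,6,7}

Answer: 0 1 2 3 4 5 6 7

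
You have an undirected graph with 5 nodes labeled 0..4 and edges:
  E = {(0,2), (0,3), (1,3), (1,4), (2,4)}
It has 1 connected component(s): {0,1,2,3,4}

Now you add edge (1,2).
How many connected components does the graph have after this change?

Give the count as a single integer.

Initial component count: 1
Add (1,2): endpoints already in same component. Count unchanged: 1.
New component count: 1

Answer: 1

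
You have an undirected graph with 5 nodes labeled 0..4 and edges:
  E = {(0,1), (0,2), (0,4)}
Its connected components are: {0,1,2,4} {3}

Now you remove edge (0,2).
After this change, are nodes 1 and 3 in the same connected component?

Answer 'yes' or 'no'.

Answer: no

Derivation:
Initial components: {0,1,2,4} {3}
Removing edge (0,2): it was a bridge — component count 2 -> 3.
New components: {0,1,4} {2} {3}
Are 1 and 3 in the same component? no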